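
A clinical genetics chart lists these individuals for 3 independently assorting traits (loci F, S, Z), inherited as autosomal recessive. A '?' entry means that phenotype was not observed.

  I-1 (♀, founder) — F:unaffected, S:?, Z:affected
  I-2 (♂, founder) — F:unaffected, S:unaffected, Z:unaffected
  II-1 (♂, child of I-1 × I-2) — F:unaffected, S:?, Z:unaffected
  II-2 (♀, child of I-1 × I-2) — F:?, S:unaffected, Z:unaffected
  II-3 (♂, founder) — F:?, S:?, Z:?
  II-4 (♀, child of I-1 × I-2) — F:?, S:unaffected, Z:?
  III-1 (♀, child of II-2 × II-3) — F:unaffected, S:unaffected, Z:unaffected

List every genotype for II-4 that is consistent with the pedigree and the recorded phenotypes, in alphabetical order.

II-4 ∈ {FF SS Zz, FF SS zz, FF Ss Zz, FF Ss zz, Ff SS Zz, Ff SS zz, Ff Ss Zz, Ff Ss zz, ff SS Zz, ff SS zz, ff Ss Zz, ff Ss zz}

F/I-1 un ·: FF|Ff
F/I-2 un ·: FF|Ff
F/II-1 un I-1×I-2: FF|Ff
F/II-2 ? I-1×I-2: FF|Ff|ff
F/II-3 ? ·: FF|Ff|ff
F/II-4 ? I-1×I-2: FF|Ff|ff
F/III-1 un II-2×II-3: FF|Ff
⇒ F over [I-1,I-2,II-1,II-2,II-3,II-4,III-1]: 142 consistent
S/I-1 ? ·: SS|Ss|ss
S/I-2 un ·: SS|Ss
S/II-1 ? I-1×I-2: SS|Ss|ss
S/II-2 un I-1×I-2: SS|Ss
S/II-3 ? ·: SS|Ss|ss
S/II-4 un I-1×I-2: SS|Ss
S/III-1 un II-2×II-3: SS|Ss
⇒ S over [I-1,I-2,II-1,II-2,II-3,II-4,III-1]: 145 consistent
Z/I-1 aff ·: zz
Z/I-2 un ·: ZZ|Zz
Z/II-1 un I-1×I-2: Zz
Z/II-2 un I-1×I-2: Zz
Z/II-3 ? ·: ZZ|Zz|zz
Z/II-4 ? I-1×I-2: Zz|zz
Z/III-1 un II-2×II-3: ZZ|Zz
⇒ Z over [I-1,I-2,II-1,II-2,II-3,II-4,III-1]: 15 consistent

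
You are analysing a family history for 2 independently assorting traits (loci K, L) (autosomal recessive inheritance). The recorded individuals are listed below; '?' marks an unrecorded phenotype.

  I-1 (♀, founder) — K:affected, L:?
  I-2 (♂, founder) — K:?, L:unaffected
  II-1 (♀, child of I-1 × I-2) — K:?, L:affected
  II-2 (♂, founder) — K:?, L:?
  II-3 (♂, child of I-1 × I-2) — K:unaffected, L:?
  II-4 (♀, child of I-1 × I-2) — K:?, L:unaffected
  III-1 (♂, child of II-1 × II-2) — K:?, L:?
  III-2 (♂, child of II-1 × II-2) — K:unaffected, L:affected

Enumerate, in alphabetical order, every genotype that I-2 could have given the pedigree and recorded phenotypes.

K/I-1 aff ·: kk
K/I-2 ? ·: KK|Kk
K/II-1 ? I-1×I-2: Kk|kk
K/II-2 ? ·: KK|Kk|kk
K/II-3 un I-1×I-2: Kk
K/II-4 ? I-1×I-2: Kk|kk
K/III-1 ? II-1×II-2: KK|Kk|kk
K/III-2 un II-1×II-2: KK|Kk
⇒ K over [I-1,I-2,II-1,II-2,II-3,II-4,III-1,III-2]: 42 consistent
L/I-1 ? ·: Ll|ll
L/I-2 un ·: Ll
L/II-1 aff I-1×I-2: ll
L/II-2 ? ·: Ll|ll
L/II-3 ? I-1×I-2: LL|Ll|ll
L/II-4 un I-1×I-2: LL|Ll
L/III-1 ? II-1×II-2: Ll|ll
L/III-2 aff II-1×II-2: ll
⇒ L over [I-1,I-2,II-1,II-2,II-3,II-4,III-1,III-2]: 24 consistent

I-2 ∈ {KK Ll, Kk Ll}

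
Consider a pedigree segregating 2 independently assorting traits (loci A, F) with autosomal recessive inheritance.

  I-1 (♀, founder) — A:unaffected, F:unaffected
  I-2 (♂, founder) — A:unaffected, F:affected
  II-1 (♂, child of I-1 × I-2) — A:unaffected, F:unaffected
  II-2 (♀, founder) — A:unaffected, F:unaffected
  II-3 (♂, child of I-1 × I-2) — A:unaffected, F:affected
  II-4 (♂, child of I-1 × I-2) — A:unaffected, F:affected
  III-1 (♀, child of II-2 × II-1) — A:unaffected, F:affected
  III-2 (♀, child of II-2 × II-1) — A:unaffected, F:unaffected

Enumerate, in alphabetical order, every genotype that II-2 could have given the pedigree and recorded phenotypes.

A/I-1 un ·: AA|Aa
A/I-2 un ·: AA|Aa
A/II-1 un I-1×I-2: AA|Aa
A/II-2 un ·: AA|Aa
A/II-3 un I-1×I-2: AA|Aa
A/II-4 un I-1×I-2: AA|Aa
A/III-1 un II-2×II-1: AA|Aa
A/III-2 un II-2×II-1: AA|Aa
⇒ A over [I-1,I-2,II-1,II-2,II-3,II-4,III-1,III-2]: 161 consistent
F/I-1 un ·: Ff
F/I-2 aff ·: ff
F/II-1 un I-1×I-2: Ff
F/II-2 un ·: Ff
F/II-3 aff I-1×I-2: ff
F/II-4 aff I-1×I-2: ff
F/III-1 aff II-2×II-1: ff
F/III-2 un II-2×II-1: FF|Ff
⇒ F over [I-1,I-2,II-1,II-2,II-3,II-4,III-1,III-2]: 2 consistent

II-2 ∈ {AA Ff, Aa Ff}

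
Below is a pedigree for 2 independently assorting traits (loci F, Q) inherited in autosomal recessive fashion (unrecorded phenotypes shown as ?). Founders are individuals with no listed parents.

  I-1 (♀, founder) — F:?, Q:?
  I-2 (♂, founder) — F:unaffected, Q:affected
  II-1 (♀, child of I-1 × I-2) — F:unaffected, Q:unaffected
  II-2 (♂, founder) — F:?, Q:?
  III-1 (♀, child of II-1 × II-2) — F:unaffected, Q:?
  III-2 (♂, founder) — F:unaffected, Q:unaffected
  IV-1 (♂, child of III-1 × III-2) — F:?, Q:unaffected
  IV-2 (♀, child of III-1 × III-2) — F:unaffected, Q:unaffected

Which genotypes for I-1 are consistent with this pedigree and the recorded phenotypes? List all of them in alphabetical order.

I-1 ∈ {FF QQ, FF Qq, Ff QQ, Ff Qq, ff QQ, ff Qq}

F/I-1 ? ·: FF|Ff|ff
F/I-2 un ·: FF|Ff
F/II-1 un I-1×I-2: FF|Ff
F/II-2 ? ·: FF|Ff|ff
F/III-1 un II-1×II-2: FF|Ff
F/III-2 un ·: FF|Ff
F/IV-1 ? III-1×III-2: FF|Ff|ff
F/IV-2 un III-1×III-2: FF|Ff
⇒ F over [I-1,I-2,II-1,II-2,III-1,III-2,IV-1,IV-2]: 320 consistent
Q/I-1 ? ·: QQ|Qq
Q/I-2 aff ·: qq
Q/II-1 un I-1×I-2: Qq
Q/II-2 ? ·: QQ|Qq|qq
Q/III-1 ? II-1×II-2: QQ|Qq|qq
Q/III-2 un ·: QQ|Qq
Q/IV-1 un III-1×III-2: QQ|Qq
Q/IV-2 un III-1×III-2: QQ|Qq
⇒ Q over [I-1,I-2,II-1,II-2,III-1,III-2,IV-1,IV-2]: 76 consistent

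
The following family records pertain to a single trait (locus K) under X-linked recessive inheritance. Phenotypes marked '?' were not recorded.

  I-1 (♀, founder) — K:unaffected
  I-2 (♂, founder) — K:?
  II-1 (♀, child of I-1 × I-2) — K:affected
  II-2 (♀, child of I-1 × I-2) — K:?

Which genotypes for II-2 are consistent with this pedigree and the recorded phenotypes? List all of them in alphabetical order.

K/I-1 un ·: X^KX^k
K/I-2 ? ·: X^kY
K/II-1 aff I-1×I-2: X^kX^k
K/II-2 ? I-1×I-2: X^KX^k|X^kX^k
⇒ K over [I-1,I-2,II-1,II-2]: 2 consistent

II-2 ∈ {X^KX^k, X^kX^k}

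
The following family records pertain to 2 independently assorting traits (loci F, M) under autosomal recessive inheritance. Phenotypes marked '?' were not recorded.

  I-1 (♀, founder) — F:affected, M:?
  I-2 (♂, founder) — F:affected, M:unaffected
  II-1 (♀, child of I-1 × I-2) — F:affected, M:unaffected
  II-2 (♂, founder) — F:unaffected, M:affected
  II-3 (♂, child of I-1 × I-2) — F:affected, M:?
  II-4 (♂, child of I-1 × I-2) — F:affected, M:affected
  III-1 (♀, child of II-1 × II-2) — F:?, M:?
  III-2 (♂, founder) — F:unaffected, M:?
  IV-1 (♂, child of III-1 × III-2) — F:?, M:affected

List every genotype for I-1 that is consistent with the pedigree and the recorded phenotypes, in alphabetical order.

I-1 ∈ {ff Mm, ff mm}

F/I-1 aff ·: ff
F/I-2 aff ·: ff
F/II-1 aff I-1×I-2: ff
F/II-2 un ·: FF|Ff
F/II-3 aff I-1×I-2: ff
F/II-4 aff I-1×I-2: ff
F/III-1 ? II-1×II-2: Ff|ff
F/III-2 un ·: FF|Ff
F/IV-1 ? III-1×III-2: FF|Ff|ff
⇒ F over [I-1,I-2,II-1,II-2,II-3,II-4,III-1,III-2,IV-1]: 13 consistent
M/I-1 ? ·: Mm|mm
M/I-2 un ·: Mm
M/II-1 un I-1×I-2: MM|Mm
M/II-2 aff ·: mm
M/II-3 ? I-1×I-2: MM|Mm|mm
M/II-4 aff I-1×I-2: mm
M/III-1 ? II-1×II-2: Mm|mm
M/III-2 ? ·: Mm|mm
M/IV-1 aff III-1×III-2: mm
⇒ M over [I-1,I-2,II-1,II-2,II-3,II-4,III-1,III-2,IV-1]: 26 consistent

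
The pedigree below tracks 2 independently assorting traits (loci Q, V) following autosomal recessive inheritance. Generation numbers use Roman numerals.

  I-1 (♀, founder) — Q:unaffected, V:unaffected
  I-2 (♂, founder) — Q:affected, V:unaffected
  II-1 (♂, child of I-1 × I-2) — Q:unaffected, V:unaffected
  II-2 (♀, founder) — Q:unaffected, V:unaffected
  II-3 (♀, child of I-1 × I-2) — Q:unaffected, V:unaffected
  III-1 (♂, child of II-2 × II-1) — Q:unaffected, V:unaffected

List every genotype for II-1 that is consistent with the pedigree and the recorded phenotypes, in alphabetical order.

Q/I-1 un ·: QQ|Qq
Q/I-2 aff ·: qq
Q/II-1 un I-1×I-2: Qq
Q/II-2 un ·: QQ|Qq
Q/II-3 un I-1×I-2: Qq
Q/III-1 un II-2×II-1: QQ|Qq
⇒ Q over [I-1,I-2,II-1,II-2,II-3,III-1]: 8 consistent
V/I-1 un ·: VV|Vv
V/I-2 un ·: VV|Vv
V/II-1 un I-1×I-2: VV|Vv
V/II-2 un ·: VV|Vv
V/II-3 un I-1×I-2: VV|Vv
V/III-1 un II-2×II-1: VV|Vv
⇒ V over [I-1,I-2,II-1,II-2,II-3,III-1]: 45 consistent

II-1 ∈ {Qq VV, Qq Vv}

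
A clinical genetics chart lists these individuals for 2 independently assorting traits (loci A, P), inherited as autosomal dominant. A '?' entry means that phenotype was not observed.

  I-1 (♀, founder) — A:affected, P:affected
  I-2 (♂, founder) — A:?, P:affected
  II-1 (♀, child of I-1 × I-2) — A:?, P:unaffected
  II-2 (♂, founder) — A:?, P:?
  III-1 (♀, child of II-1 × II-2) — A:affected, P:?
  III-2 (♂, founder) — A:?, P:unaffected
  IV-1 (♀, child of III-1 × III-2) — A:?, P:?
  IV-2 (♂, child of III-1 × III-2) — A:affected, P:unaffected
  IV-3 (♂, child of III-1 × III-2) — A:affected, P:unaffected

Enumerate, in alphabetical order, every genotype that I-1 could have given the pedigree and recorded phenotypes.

I-1 ∈ {AA Pp, Aa Pp}

A/I-1 aff ·: Aa|AA
A/I-2 ? ·: aa|Aa|AA
A/II-1 ? I-1×I-2: aa|Aa|AA
A/II-2 ? ·: aa|Aa|AA
A/III-1 aff II-1×II-2: Aa|AA
A/III-2 ? ·: aa|Aa|AA
A/IV-1 ? III-1×III-2: aa|Aa|AA
A/IV-2 aff III-1×III-2: Aa|AA
A/IV-3 aff III-1×III-2: Aa|AA
⇒ A over [I-1,I-2,II-1,II-2,III-1,III-2,IV-1,IV-2,IV-3]: 774 consistent
P/I-1 aff ·: Pp
P/I-2 aff ·: Pp
P/II-1 un I-1×I-2: pp
P/II-2 ? ·: pp|Pp|PP
P/III-1 ? II-1×II-2: pp|Pp
P/III-2 un ·: pp
P/IV-1 ? III-1×III-2: pp|Pp
P/IV-2 un III-1×III-2: pp
P/IV-3 un III-1×III-2: pp
⇒ P over [I-1,I-2,II-1,II-2,III-1,III-2,IV-1,IV-2,IV-3]: 6 consistent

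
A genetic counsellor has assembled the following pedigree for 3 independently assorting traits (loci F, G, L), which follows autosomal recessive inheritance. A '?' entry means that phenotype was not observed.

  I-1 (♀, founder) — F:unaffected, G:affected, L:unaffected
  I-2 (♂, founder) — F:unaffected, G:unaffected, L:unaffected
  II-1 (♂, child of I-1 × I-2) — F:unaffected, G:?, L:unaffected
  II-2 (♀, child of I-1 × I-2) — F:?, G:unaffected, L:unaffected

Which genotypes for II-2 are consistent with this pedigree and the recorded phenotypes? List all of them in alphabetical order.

II-2 ∈ {FF Gg LL, FF Gg Ll, Ff Gg LL, Ff Gg Ll, ff Gg LL, ff Gg Ll}

F/I-1 un ·: FF|Ff
F/I-2 un ·: FF|Ff
F/II-1 un I-1×I-2: FF|Ff
F/II-2 ? I-1×I-2: FF|Ff|ff
⇒ F over [I-1,I-2,II-1,II-2]: 15 consistent
G/I-1 aff ·: gg
G/I-2 un ·: GG|Gg
G/II-1 ? I-1×I-2: Gg|gg
G/II-2 un I-1×I-2: Gg
⇒ G over [I-1,I-2,II-1,II-2]: 3 consistent
L/I-1 un ·: LL|Ll
L/I-2 un ·: LL|Ll
L/II-1 un I-1×I-2: LL|Ll
L/II-2 un I-1×I-2: LL|Ll
⇒ L over [I-1,I-2,II-1,II-2]: 13 consistent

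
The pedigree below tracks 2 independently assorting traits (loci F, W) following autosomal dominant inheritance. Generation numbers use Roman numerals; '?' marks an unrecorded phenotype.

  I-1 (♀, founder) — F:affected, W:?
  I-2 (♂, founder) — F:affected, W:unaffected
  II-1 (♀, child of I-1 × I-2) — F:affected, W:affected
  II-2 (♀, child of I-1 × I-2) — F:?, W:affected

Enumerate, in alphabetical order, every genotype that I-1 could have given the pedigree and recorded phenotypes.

I-1 ∈ {FF WW, FF Ww, Ff WW, Ff Ww}

F/I-1 aff ·: Ff|FF
F/I-2 aff ·: Ff|FF
F/II-1 aff I-1×I-2: Ff|FF
F/II-2 ? I-1×I-2: ff|Ff|FF
⇒ F over [I-1,I-2,II-1,II-2]: 15 consistent
W/I-1 ? ·: Ww|WW
W/I-2 un ·: ww
W/II-1 aff I-1×I-2: Ww
W/II-2 aff I-1×I-2: Ww
⇒ W over [I-1,I-2,II-1,II-2]: 2 consistent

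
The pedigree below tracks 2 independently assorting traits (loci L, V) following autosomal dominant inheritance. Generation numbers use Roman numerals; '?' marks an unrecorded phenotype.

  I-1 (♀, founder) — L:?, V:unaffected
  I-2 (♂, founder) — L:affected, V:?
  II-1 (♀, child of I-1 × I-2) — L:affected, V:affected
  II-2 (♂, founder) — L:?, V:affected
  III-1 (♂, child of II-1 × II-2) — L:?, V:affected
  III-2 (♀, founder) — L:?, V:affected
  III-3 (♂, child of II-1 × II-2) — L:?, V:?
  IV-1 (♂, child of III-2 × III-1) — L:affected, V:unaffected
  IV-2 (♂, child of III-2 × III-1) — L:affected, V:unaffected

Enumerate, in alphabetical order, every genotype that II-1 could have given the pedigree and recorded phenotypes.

II-1 ∈ {LL Vv, Ll Vv}

L/I-1 ? ·: ll|Ll|LL
L/I-2 aff ·: Ll|LL
L/II-1 aff I-1×I-2: Ll|LL
L/II-2 ? ·: ll|Ll|LL
L/III-1 ? II-1×II-2: ll|Ll|LL
L/III-2 ? ·: ll|Ll|LL
L/III-3 ? II-1×II-2: ll|Ll|LL
L/IV-1 aff III-2×III-1: Ll|LL
L/IV-2 aff III-2×III-1: Ll|LL
⇒ L over [I-1,I-2,II-1,II-2,III-1,III-2,III-3,IV-1,IV-2]: 695 consistent
V/I-1 un ·: vv
V/I-2 ? ·: Vv|VV
V/II-1 aff I-1×I-2: Vv
V/II-2 aff ·: Vv|VV
V/III-1 aff II-1×II-2: Vv
V/III-2 aff ·: Vv
V/III-3 ? II-1×II-2: vv|Vv|VV
V/IV-1 un III-2×III-1: vv
V/IV-2 un III-2×III-1: vv
⇒ V over [I-1,I-2,II-1,II-2,III-1,III-2,III-3,IV-1,IV-2]: 10 consistent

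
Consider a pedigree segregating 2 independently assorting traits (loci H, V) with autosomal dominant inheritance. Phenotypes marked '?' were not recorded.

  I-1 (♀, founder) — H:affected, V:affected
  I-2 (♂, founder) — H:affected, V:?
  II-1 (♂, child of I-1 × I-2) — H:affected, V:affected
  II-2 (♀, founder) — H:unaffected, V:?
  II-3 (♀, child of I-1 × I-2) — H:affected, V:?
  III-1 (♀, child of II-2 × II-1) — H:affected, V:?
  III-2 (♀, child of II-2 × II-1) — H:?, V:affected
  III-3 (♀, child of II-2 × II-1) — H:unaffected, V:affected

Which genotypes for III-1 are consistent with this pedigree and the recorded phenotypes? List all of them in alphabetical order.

III-1 ∈ {Hh VV, Hh Vv, Hh vv}

H/I-1 aff ·: Hh|HH
H/I-2 aff ·: Hh|HH
H/II-1 aff I-1×I-2: Hh
H/II-2 un ·: hh
H/II-3 aff I-1×I-2: Hh|HH
H/III-1 aff II-2×II-1: Hh
H/III-2 ? II-2×II-1: hh|Hh
H/III-3 un II-2×II-1: hh
⇒ H over [I-1,I-2,II-1,II-2,II-3,III-1,III-2,III-3]: 12 consistent
V/I-1 aff ·: Vv|VV
V/I-2 ? ·: vv|Vv|VV
V/II-1 aff I-1×I-2: Vv|VV
V/II-2 ? ·: vv|Vv|VV
V/II-3 ? I-1×I-2: vv|Vv|VV
V/III-1 ? II-2×II-1: vv|Vv|VV
V/III-2 aff II-2×II-1: Vv|VV
V/III-3 aff II-2×II-1: Vv|VV
⇒ V over [I-1,I-2,II-1,II-2,II-3,III-1,III-2,III-3]: 300 consistent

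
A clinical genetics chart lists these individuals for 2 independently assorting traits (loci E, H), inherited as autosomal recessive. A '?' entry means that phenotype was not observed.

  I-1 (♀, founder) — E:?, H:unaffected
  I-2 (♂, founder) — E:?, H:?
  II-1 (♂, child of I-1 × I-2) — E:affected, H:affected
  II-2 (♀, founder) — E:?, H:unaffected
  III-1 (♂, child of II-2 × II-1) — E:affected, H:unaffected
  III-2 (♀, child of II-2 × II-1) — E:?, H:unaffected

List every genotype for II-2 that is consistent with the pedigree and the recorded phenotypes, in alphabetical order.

II-2 ∈ {Ee HH, Ee Hh, ee HH, ee Hh}

E/I-1 ? ·: Ee|ee
E/I-2 ? ·: Ee|ee
E/II-1 aff I-1×I-2: ee
E/II-2 ? ·: Ee|ee
E/III-1 aff II-2×II-1: ee
E/III-2 ? II-2×II-1: Ee|ee
⇒ E over [I-1,I-2,II-1,II-2,III-1,III-2]: 12 consistent
H/I-1 un ·: Hh
H/I-2 ? ·: Hh|hh
H/II-1 aff I-1×I-2: hh
H/II-2 un ·: HH|Hh
H/III-1 un II-2×II-1: Hh
H/III-2 un II-2×II-1: Hh
⇒ H over [I-1,I-2,II-1,II-2,III-1,III-2]: 4 consistent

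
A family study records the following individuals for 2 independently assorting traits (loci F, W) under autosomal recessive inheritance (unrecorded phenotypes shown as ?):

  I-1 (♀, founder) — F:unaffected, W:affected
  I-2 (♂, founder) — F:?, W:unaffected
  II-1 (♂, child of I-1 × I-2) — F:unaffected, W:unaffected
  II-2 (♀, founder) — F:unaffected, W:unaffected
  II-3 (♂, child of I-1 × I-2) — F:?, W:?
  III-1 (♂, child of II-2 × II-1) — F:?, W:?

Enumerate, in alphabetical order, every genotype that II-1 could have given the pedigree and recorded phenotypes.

II-1 ∈ {FF Ww, Ff Ww}

F/I-1 un ·: FF|Ff
F/I-2 ? ·: FF|Ff|ff
F/II-1 un I-1×I-2: FF|Ff
F/II-2 un ·: FF|Ff
F/II-3 ? I-1×I-2: FF|Ff|ff
F/III-1 ? II-2×II-1: FF|Ff|ff
⇒ F over [I-1,I-2,II-1,II-2,II-3,III-1]: 74 consistent
W/I-1 aff ·: ww
W/I-2 un ·: WW|Ww
W/II-1 un I-1×I-2: Ww
W/II-2 un ·: WW|Ww
W/II-3 ? I-1×I-2: Ww|ww
W/III-1 ? II-2×II-1: WW|Ww|ww
⇒ W over [I-1,I-2,II-1,II-2,II-3,III-1]: 15 consistent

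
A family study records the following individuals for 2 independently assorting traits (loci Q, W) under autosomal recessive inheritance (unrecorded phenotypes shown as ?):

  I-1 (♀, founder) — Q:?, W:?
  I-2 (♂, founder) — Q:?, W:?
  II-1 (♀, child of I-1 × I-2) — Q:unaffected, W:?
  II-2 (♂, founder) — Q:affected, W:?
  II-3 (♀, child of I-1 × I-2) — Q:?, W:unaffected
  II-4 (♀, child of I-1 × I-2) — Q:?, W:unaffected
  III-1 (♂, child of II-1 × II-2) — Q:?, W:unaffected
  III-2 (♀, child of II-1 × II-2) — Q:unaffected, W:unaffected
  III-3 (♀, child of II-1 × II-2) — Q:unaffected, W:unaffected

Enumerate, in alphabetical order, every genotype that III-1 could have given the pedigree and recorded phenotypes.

Q/I-1 ? ·: QQ|Qq|qq
Q/I-2 ? ·: QQ|Qq|qq
Q/II-1 un I-1×I-2: QQ|Qq
Q/II-2 aff ·: qq
Q/II-3 ? I-1×I-2: QQ|Qq|qq
Q/II-4 ? I-1×I-2: QQ|Qq|qq
Q/III-1 ? II-1×II-2: Qq|qq
Q/III-2 un II-1×II-2: Qq
Q/III-3 un II-1×II-2: Qq
⇒ Q over [I-1,I-2,II-1,II-2,II-3,II-4,III-1,III-2,III-3]: 72 consistent
W/I-1 ? ·: WW|Ww|ww
W/I-2 ? ·: WW|Ww|ww
W/II-1 ? I-1×I-2: WW|Ww|ww
W/II-2 ? ·: WW|Ww|ww
W/II-3 un I-1×I-2: WW|Ww
W/II-4 un I-1×I-2: WW|Ww
W/III-1 un II-1×II-2: WW|Ww
W/III-2 un II-1×II-2: WW|Ww
W/III-3 un II-1×II-2: WW|Ww
⇒ W over [I-1,I-2,II-1,II-2,II-3,II-4,III-1,III-2,III-3]: 414 consistent

III-1 ∈ {Qq WW, Qq Ww, qq WW, qq Ww}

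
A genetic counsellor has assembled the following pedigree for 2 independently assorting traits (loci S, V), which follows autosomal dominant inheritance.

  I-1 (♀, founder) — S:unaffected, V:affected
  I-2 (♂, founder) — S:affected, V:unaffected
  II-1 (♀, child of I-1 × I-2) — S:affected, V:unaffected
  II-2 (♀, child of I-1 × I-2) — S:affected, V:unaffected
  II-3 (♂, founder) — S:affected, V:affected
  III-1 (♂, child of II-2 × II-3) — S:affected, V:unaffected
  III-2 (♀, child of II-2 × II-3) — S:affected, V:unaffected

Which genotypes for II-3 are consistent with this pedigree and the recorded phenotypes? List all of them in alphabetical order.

II-3 ∈ {SS Vv, Ss Vv}

S/I-1 un ·: ss
S/I-2 aff ·: Ss|SS
S/II-1 aff I-1×I-2: Ss
S/II-2 aff I-1×I-2: Ss
S/II-3 aff ·: Ss|SS
S/III-1 aff II-2×II-3: Ss|SS
S/III-2 aff II-2×II-3: Ss|SS
⇒ S over [I-1,I-2,II-1,II-2,II-3,III-1,III-2]: 16 consistent
V/I-1 aff ·: Vv
V/I-2 un ·: vv
V/II-1 un I-1×I-2: vv
V/II-2 un I-1×I-2: vv
V/II-3 aff ·: Vv
V/III-1 un II-2×II-3: vv
V/III-2 un II-2×II-3: vv
⇒ V over [I-1,I-2,II-1,II-2,II-3,III-1,III-2]: 1 consistent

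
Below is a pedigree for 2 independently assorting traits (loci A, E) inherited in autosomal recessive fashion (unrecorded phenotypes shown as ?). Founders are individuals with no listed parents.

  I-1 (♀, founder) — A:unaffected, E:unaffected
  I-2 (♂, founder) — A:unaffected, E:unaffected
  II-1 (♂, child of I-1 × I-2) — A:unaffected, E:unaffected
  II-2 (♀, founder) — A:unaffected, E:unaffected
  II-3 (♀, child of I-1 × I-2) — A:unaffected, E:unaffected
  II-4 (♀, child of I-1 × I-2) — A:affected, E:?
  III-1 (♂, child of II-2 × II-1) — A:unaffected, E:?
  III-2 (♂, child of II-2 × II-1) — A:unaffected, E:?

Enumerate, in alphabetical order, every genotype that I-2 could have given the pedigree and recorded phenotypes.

A/I-1 un ·: Aa
A/I-2 un ·: Aa
A/II-1 un I-1×I-2: AA|Aa
A/II-2 un ·: AA|Aa
A/II-3 un I-1×I-2: AA|Aa
A/II-4 aff I-1×I-2: aa
A/III-1 un II-2×II-1: AA|Aa
A/III-2 un II-2×II-1: AA|Aa
⇒ A over [I-1,I-2,II-1,II-2,II-3,II-4,III-1,III-2]: 26 consistent
E/I-1 un ·: EE|Ee
E/I-2 un ·: EE|Ee
E/II-1 un I-1×I-2: EE|Ee
E/II-2 un ·: EE|Ee
E/II-3 un I-1×I-2: EE|Ee
E/II-4 ? I-1×I-2: EE|Ee|ee
E/III-1 ? II-2×II-1: EE|Ee|ee
E/III-2 ? II-2×II-1: EE|Ee|ee
⇒ E over [I-1,I-2,II-1,II-2,II-3,II-4,III-1,III-2]: 257 consistent

I-2 ∈ {Aa EE, Aa Ee}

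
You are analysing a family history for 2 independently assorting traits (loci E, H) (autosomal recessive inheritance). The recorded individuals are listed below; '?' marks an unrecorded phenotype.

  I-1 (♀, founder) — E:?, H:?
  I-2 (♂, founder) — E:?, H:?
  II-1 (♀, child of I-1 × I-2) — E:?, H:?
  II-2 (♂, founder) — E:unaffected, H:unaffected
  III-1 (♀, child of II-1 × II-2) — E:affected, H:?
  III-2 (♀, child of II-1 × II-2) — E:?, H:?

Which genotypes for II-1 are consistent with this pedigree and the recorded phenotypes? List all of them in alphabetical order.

E/I-1 ? ·: EE|Ee|ee
E/I-2 ? ·: EE|Ee|ee
E/II-1 ? I-1×I-2: Ee|ee
E/II-2 un ·: Ee
E/III-1 aff II-1×II-2: ee
E/III-2 ? II-1×II-2: EE|Ee|ee
⇒ E over [I-1,I-2,II-1,II-2,III-1,III-2]: 29 consistent
H/I-1 ? ·: HH|Hh|hh
H/I-2 ? ·: HH|Hh|hh
H/II-1 ? I-1×I-2: HH|Hh|hh
H/II-2 un ·: HH|Hh
H/III-1 ? II-1×II-2: HH|Hh|hh
H/III-2 ? II-1×II-2: HH|Hh|hh
⇒ H over [I-1,I-2,II-1,II-2,III-1,III-2]: 131 consistent

II-1 ∈ {Ee HH, Ee Hh, Ee hh, ee HH, ee Hh, ee hh}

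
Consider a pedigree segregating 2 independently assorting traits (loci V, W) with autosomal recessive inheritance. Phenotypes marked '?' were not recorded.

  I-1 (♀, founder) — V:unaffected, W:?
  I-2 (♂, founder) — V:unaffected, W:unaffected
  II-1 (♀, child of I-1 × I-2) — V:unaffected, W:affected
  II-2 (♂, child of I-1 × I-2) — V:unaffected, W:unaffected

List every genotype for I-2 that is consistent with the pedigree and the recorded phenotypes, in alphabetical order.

I-2 ∈ {VV Ww, Vv Ww}

V/I-1 un ·: VV|Vv
V/I-2 un ·: VV|Vv
V/II-1 un I-1×I-2: VV|Vv
V/II-2 un I-1×I-2: VV|Vv
⇒ V over [I-1,I-2,II-1,II-2]: 13 consistent
W/I-1 ? ·: Ww|ww
W/I-2 un ·: Ww
W/II-1 aff I-1×I-2: ww
W/II-2 un I-1×I-2: WW|Ww
⇒ W over [I-1,I-2,II-1,II-2]: 3 consistent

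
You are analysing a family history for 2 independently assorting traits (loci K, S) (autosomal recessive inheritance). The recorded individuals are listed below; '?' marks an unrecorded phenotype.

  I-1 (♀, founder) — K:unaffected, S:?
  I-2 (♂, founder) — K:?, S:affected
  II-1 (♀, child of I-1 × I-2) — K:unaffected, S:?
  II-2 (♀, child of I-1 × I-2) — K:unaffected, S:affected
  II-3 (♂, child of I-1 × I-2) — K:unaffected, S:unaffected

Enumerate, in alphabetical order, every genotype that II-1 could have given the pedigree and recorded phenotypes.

II-1 ∈ {KK Ss, KK ss, Kk Ss, Kk ss}

K/I-1 un ·: KK|Kk
K/I-2 ? ·: KK|Kk|kk
K/II-1 un I-1×I-2: KK|Kk
K/II-2 un I-1×I-2: KK|Kk
K/II-3 un I-1×I-2: KK|Kk
⇒ K over [I-1,I-2,II-1,II-2,II-3]: 27 consistent
S/I-1 ? ·: Ss
S/I-2 aff ·: ss
S/II-1 ? I-1×I-2: Ss|ss
S/II-2 aff I-1×I-2: ss
S/II-3 un I-1×I-2: Ss
⇒ S over [I-1,I-2,II-1,II-2,II-3]: 2 consistent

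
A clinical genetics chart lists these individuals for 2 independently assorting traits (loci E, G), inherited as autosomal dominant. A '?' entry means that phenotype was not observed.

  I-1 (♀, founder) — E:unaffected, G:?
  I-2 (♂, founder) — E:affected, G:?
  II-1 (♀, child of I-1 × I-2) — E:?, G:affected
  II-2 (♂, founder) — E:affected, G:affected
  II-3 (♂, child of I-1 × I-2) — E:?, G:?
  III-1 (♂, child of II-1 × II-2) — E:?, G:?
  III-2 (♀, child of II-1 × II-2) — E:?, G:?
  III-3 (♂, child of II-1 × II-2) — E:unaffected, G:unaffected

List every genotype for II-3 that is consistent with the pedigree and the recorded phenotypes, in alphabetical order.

E/I-1 un ·: ee
E/I-2 aff ·: Ee|EE
E/II-1 ? I-1×I-2: ee|Ee
E/II-2 aff ·: Ee
E/II-3 ? I-1×I-2: ee|Ee
E/III-1 ? II-1×II-2: ee|Ee|EE
E/III-2 ? II-1×II-2: ee|Ee|EE
E/III-3 un II-1×II-2: ee
⇒ E over [I-1,I-2,II-1,II-2,II-3,III-1,III-2,III-3]: 35 consistent
G/I-1 ? ·: gg|Gg|GG
G/I-2 ? ·: gg|Gg|GG
G/II-1 aff I-1×I-2: Gg
G/II-2 aff ·: Gg
G/II-3 ? I-1×I-2: gg|Gg|GG
G/III-1 ? II-1×II-2: gg|Gg|GG
G/III-2 ? II-1×II-2: gg|Gg|GG
G/III-3 un II-1×II-2: gg
⇒ G over [I-1,I-2,II-1,II-2,II-3,III-1,III-2,III-3]: 117 consistent

II-3 ∈ {Ee GG, Ee Gg, Ee gg, ee GG, ee Gg, ee gg}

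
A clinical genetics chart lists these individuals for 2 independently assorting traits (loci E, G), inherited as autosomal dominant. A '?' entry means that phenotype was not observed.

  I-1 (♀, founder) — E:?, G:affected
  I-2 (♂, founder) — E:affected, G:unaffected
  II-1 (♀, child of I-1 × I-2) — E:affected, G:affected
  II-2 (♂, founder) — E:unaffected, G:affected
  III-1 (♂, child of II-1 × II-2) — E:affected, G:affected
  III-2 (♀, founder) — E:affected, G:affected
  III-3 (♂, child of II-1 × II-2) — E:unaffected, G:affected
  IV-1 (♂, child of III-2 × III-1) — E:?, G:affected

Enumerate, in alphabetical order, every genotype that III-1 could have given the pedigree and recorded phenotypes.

III-1 ∈ {Ee GG, Ee Gg}

E/I-1 ? ·: ee|Ee|EE
E/I-2 aff ·: Ee|EE
E/II-1 aff I-1×I-2: Ee
E/II-2 un ·: ee
E/III-1 aff II-1×II-2: Ee
E/III-2 aff ·: Ee|EE
E/III-3 un II-1×II-2: ee
E/IV-1 ? III-2×III-1: ee|Ee|EE
⇒ E over [I-1,I-2,II-1,II-2,III-1,III-2,III-3,IV-1]: 25 consistent
G/I-1 aff ·: Gg|GG
G/I-2 un ·: gg
G/II-1 aff I-1×I-2: Gg
G/II-2 aff ·: Gg|GG
G/III-1 aff II-1×II-2: Gg|GG
G/III-2 aff ·: Gg|GG
G/III-3 aff II-1×II-2: Gg|GG
G/IV-1 aff III-2×III-1: Gg|GG
⇒ G over [I-1,I-2,II-1,II-2,III-1,III-2,III-3,IV-1]: 56 consistent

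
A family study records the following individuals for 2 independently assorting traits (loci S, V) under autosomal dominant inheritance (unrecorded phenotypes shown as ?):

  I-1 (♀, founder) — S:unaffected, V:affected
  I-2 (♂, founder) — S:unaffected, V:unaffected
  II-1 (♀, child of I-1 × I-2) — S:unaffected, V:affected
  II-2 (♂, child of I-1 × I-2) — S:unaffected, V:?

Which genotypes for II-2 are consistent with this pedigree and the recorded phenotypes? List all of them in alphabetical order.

II-2 ∈ {ss Vv, ss vv}

S/I-1 un ·: ss
S/I-2 un ·: ss
S/II-1 un I-1×I-2: ss
S/II-2 un I-1×I-2: ss
⇒ S over [I-1,I-2,II-1,II-2]: 1 consistent
V/I-1 aff ·: Vv|VV
V/I-2 un ·: vv
V/II-1 aff I-1×I-2: Vv
V/II-2 ? I-1×I-2: vv|Vv
⇒ V over [I-1,I-2,II-1,II-2]: 3 consistent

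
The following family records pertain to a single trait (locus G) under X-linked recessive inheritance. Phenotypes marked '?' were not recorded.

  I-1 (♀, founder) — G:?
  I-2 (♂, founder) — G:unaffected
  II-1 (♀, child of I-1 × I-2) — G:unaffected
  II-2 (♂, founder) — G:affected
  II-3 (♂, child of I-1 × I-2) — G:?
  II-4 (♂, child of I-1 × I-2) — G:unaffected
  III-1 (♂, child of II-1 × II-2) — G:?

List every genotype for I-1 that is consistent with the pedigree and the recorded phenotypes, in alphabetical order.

I-1 ∈ {X^GX^G, X^GX^g}

G/I-1 ? ·: X^GX^G|X^GX^g
G/I-2 un ·: X^GY
G/II-1 un I-1×I-2: X^GX^G|X^GX^g
G/II-2 aff ·: X^gY
G/II-3 ? I-1×I-2: X^GY|X^gY
G/II-4 un I-1×I-2: X^GY
G/III-1 ? II-1×II-2: X^GY|X^gY
⇒ G over [I-1,I-2,II-1,II-2,II-3,II-4,III-1]: 7 consistent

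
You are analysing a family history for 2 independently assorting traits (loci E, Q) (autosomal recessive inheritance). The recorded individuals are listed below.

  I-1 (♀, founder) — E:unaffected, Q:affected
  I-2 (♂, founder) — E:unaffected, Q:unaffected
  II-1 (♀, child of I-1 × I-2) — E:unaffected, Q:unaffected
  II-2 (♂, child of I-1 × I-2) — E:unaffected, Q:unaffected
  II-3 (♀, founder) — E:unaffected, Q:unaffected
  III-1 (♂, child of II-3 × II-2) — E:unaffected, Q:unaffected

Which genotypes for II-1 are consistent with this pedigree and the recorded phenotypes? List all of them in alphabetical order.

II-1 ∈ {EE Qq, Ee Qq}

E/I-1 un ·: EE|Ee
E/I-2 un ·: EE|Ee
E/II-1 un I-1×I-2: EE|Ee
E/II-2 un I-1×I-2: EE|Ee
E/II-3 un ·: EE|Ee
E/III-1 un II-3×II-2: EE|Ee
⇒ E over [I-1,I-2,II-1,II-2,II-3,III-1]: 45 consistent
Q/I-1 aff ·: qq
Q/I-2 un ·: QQ|Qq
Q/II-1 un I-1×I-2: Qq
Q/II-2 un I-1×I-2: Qq
Q/II-3 un ·: QQ|Qq
Q/III-1 un II-3×II-2: QQ|Qq
⇒ Q over [I-1,I-2,II-1,II-2,II-3,III-1]: 8 consistent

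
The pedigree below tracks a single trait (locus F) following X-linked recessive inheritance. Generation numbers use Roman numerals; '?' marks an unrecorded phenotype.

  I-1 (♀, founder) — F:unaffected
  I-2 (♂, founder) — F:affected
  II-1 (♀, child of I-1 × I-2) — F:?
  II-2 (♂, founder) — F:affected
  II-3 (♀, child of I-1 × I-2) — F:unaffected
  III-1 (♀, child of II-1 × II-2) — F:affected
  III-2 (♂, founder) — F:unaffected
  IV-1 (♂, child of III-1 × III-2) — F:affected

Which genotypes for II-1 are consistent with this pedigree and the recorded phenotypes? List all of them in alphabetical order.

F/I-1 un ·: X^FX^F|X^FX^f
F/I-2 aff ·: X^fY
F/II-1 ? I-1×I-2: X^FX^f|X^fX^f
F/II-2 aff ·: X^fY
F/II-3 un I-1×I-2: X^FX^f
F/III-1 aff II-1×II-2: X^fX^f
F/III-2 un ·: X^FY
F/IV-1 aff III-1×III-2: X^fY
⇒ F over [I-1,I-2,II-1,II-2,II-3,III-1,III-2,IV-1]: 3 consistent

II-1 ∈ {X^FX^f, X^fX^f}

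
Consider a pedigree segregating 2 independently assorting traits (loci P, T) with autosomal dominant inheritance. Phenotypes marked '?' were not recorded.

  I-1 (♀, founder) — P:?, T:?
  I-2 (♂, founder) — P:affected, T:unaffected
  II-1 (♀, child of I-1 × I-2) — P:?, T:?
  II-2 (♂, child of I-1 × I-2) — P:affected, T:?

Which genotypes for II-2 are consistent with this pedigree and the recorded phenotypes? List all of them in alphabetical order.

II-2 ∈ {PP Tt, PP tt, Pp Tt, Pp tt}

P/I-1 ? ·: pp|Pp|PP
P/I-2 aff ·: Pp|PP
P/II-1 ? I-1×I-2: pp|Pp|PP
P/II-2 aff I-1×I-2: Pp|PP
⇒ P over [I-1,I-2,II-1,II-2]: 18 consistent
T/I-1 ? ·: tt|Tt|TT
T/I-2 un ·: tt
T/II-1 ? I-1×I-2: tt|Tt
T/II-2 ? I-1×I-2: tt|Tt
⇒ T over [I-1,I-2,II-1,II-2]: 6 consistent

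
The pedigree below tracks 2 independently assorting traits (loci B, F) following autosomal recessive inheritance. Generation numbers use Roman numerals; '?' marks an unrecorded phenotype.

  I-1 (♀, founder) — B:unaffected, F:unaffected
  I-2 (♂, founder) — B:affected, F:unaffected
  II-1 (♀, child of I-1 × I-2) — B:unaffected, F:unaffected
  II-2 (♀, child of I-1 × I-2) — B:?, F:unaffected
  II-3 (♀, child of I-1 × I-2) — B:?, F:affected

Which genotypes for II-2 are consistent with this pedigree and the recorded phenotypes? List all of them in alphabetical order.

II-2 ∈ {Bb FF, Bb Ff, bb FF, bb Ff}

B/I-1 un ·: BB|Bb
B/I-2 aff ·: bb
B/II-1 un I-1×I-2: Bb
B/II-2 ? I-1×I-2: Bb|bb
B/II-3 ? I-1×I-2: Bb|bb
⇒ B over [I-1,I-2,II-1,II-2,II-3]: 5 consistent
F/I-1 un ·: Ff
F/I-2 un ·: Ff
F/II-1 un I-1×I-2: FF|Ff
F/II-2 un I-1×I-2: FF|Ff
F/II-3 aff I-1×I-2: ff
⇒ F over [I-1,I-2,II-1,II-2,II-3]: 4 consistent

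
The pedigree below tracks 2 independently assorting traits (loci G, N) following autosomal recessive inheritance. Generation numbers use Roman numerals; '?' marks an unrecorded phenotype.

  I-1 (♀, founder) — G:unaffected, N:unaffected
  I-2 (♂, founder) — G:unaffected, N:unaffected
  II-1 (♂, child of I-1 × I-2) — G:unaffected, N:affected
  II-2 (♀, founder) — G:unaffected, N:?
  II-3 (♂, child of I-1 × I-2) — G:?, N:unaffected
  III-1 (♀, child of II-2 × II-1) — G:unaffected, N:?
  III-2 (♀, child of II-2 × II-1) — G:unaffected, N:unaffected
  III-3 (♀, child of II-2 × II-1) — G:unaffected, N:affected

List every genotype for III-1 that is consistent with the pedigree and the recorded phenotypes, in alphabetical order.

G/I-1 un ·: GG|Gg
G/I-2 un ·: GG|Gg
G/II-1 un I-1×I-2: GG|Gg
G/II-2 un ·: GG|Gg
G/II-3 ? I-1×I-2: GG|Gg|gg
G/III-1 un II-2×II-1: GG|Gg
G/III-2 un II-2×II-1: GG|Gg
G/III-3 un II-2×II-1: GG|Gg
⇒ G over [I-1,I-2,II-1,II-2,II-3,III-1,III-2,III-3]: 184 consistent
N/I-1 un ·: Nn
N/I-2 un ·: Nn
N/II-1 aff I-1×I-2: nn
N/II-2 ? ·: Nn
N/II-3 un I-1×I-2: NN|Nn
N/III-1 ? II-2×II-1: Nn|nn
N/III-2 un II-2×II-1: Nn
N/III-3 aff II-2×II-1: nn
⇒ N over [I-1,I-2,II-1,II-2,II-3,III-1,III-2,III-3]: 4 consistent

III-1 ∈ {GG Nn, GG nn, Gg Nn, Gg nn}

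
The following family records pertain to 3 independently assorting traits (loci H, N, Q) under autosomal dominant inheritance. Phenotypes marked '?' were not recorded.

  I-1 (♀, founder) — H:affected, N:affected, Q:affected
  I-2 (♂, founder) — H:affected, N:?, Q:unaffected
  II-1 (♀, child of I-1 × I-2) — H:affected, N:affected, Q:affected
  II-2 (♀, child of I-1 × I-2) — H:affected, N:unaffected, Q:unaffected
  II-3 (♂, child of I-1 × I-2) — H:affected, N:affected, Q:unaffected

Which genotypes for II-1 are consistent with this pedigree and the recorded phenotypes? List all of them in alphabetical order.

II-1 ∈ {HH NN Qq, HH Nn Qq, Hh NN Qq, Hh Nn Qq}

H/I-1 aff ·: Hh|HH
H/I-2 aff ·: Hh|HH
H/II-1 aff I-1×I-2: Hh|HH
H/II-2 aff I-1×I-2: Hh|HH
H/II-3 aff I-1×I-2: Hh|HH
⇒ H over [I-1,I-2,II-1,II-2,II-3]: 25 consistent
N/I-1 aff ·: Nn
N/I-2 ? ·: nn|Nn
N/II-1 aff I-1×I-2: Nn|NN
N/II-2 un I-1×I-2: nn
N/II-3 aff I-1×I-2: Nn|NN
⇒ N over [I-1,I-2,II-1,II-2,II-3]: 5 consistent
Q/I-1 aff ·: Qq
Q/I-2 un ·: qq
Q/II-1 aff I-1×I-2: Qq
Q/II-2 un I-1×I-2: qq
Q/II-3 un I-1×I-2: qq
⇒ Q over [I-1,I-2,II-1,II-2,II-3]: 1 consistent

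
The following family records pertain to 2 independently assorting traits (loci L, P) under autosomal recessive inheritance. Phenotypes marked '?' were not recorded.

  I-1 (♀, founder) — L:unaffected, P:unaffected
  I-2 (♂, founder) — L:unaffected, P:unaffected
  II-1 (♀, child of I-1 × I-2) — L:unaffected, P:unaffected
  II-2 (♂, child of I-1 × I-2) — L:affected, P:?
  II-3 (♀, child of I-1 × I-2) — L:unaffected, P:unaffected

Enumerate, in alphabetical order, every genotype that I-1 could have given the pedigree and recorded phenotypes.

I-1 ∈ {Ll PP, Ll Pp}

L/I-1 un ·: Ll
L/I-2 un ·: Ll
L/II-1 un I-1×I-2: LL|Ll
L/II-2 aff I-1×I-2: ll
L/II-3 un I-1×I-2: LL|Ll
⇒ L over [I-1,I-2,II-1,II-2,II-3]: 4 consistent
P/I-1 un ·: PP|Pp
P/I-2 un ·: PP|Pp
P/II-1 un I-1×I-2: PP|Pp
P/II-2 ? I-1×I-2: PP|Pp|pp
P/II-3 un I-1×I-2: PP|Pp
⇒ P over [I-1,I-2,II-1,II-2,II-3]: 29 consistent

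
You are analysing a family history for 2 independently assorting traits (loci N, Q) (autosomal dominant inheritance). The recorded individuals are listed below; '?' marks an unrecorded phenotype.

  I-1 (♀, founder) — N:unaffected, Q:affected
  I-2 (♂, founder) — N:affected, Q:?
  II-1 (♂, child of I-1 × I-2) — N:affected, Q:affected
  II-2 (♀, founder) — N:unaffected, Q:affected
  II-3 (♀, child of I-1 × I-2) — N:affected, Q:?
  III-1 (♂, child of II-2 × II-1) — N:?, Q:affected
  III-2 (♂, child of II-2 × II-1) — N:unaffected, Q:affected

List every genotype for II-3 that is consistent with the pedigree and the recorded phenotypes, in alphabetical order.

N/I-1 un ·: nn
N/I-2 aff ·: Nn|NN
N/II-1 aff I-1×I-2: Nn
N/II-2 un ·: nn
N/II-3 aff I-1×I-2: Nn
N/III-1 ? II-2×II-1: nn|Nn
N/III-2 un II-2×II-1: nn
⇒ N over [I-1,I-2,II-1,II-2,II-3,III-1,III-2]: 4 consistent
Q/I-1 aff ·: Qq|QQ
Q/I-2 ? ·: qq|Qq|QQ
Q/II-1 aff I-1×I-2: Qq|QQ
Q/II-2 aff ·: Qq|QQ
Q/II-3 ? I-1×I-2: qq|Qq|QQ
Q/III-1 aff II-2×II-1: Qq|QQ
Q/III-2 aff II-2×II-1: Qq|QQ
⇒ Q over [I-1,I-2,II-1,II-2,II-3,III-1,III-2]: 120 consistent

II-3 ∈ {Nn QQ, Nn Qq, Nn qq}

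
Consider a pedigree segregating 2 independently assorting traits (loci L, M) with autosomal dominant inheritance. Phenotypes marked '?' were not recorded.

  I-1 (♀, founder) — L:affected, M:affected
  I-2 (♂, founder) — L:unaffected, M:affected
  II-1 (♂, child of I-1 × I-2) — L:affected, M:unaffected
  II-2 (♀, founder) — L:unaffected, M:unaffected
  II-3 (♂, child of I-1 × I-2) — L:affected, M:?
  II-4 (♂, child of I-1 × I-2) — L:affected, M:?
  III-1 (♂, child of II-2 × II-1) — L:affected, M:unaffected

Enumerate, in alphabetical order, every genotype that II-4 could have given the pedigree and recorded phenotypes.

L/I-1 aff ·: Ll|LL
L/I-2 un ·: ll
L/II-1 aff I-1×I-2: Ll
L/II-2 un ·: ll
L/II-3 aff I-1×I-2: Ll
L/II-4 aff I-1×I-2: Ll
L/III-1 aff II-2×II-1: Ll
⇒ L over [I-1,I-2,II-1,II-2,II-3,II-4,III-1]: 2 consistent
M/I-1 aff ·: Mm
M/I-2 aff ·: Mm
M/II-1 un I-1×I-2: mm
M/II-2 un ·: mm
M/II-3 ? I-1×I-2: mm|Mm|MM
M/II-4 ? I-1×I-2: mm|Mm|MM
M/III-1 un II-2×II-1: mm
⇒ M over [I-1,I-2,II-1,II-2,II-3,II-4,III-1]: 9 consistent

II-4 ∈ {Ll MM, Ll Mm, Ll mm}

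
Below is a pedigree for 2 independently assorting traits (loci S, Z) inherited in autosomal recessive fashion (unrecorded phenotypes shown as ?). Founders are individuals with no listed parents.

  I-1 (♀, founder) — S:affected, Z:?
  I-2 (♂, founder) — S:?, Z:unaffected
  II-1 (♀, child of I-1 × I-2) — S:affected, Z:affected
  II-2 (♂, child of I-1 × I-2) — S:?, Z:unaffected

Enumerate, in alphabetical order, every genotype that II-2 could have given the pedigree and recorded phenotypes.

S/I-1 aff ·: ss
S/I-2 ? ·: Ss|ss
S/II-1 aff I-1×I-2: ss
S/II-2 ? I-1×I-2: Ss|ss
⇒ S over [I-1,I-2,II-1,II-2]: 3 consistent
Z/I-1 ? ·: Zz|zz
Z/I-2 un ·: Zz
Z/II-1 aff I-1×I-2: zz
Z/II-2 un I-1×I-2: ZZ|Zz
⇒ Z over [I-1,I-2,II-1,II-2]: 3 consistent

II-2 ∈ {Ss ZZ, Ss Zz, ss ZZ, ss Zz}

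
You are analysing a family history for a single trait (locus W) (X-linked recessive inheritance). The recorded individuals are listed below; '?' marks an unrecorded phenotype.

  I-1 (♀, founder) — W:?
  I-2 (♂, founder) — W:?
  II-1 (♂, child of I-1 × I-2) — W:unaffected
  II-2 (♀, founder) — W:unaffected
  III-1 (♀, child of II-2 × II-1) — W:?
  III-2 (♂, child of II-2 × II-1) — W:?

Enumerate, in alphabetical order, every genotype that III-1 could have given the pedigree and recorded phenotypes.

III-1 ∈ {X^WX^W, X^WX^w}

W/I-1 ? ·: X^WX^W|X^WX^w
W/I-2 ? ·: X^WY|X^wY
W/II-1 un I-1×I-2: X^WY
W/II-2 un ·: X^WX^W|X^WX^w
W/III-1 ? II-2×II-1: X^WX^W|X^WX^w
W/III-2 ? II-2×II-1: X^WY|X^wY
⇒ W over [I-1,I-2,II-1,II-2,III-1,III-2]: 20 consistent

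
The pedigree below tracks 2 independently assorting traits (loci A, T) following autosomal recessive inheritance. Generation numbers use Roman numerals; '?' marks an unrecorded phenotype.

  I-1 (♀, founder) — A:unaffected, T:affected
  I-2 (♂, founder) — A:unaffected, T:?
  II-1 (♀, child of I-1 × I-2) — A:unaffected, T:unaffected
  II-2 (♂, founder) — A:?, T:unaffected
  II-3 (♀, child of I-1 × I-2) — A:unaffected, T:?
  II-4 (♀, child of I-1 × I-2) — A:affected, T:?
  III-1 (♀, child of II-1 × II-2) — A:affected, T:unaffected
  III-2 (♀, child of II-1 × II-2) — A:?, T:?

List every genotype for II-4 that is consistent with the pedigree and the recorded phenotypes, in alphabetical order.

II-4 ∈ {aa Tt, aa tt}

A/I-1 un ·: Aa
A/I-2 un ·: Aa
A/II-1 un I-1×I-2: Aa
A/II-2 ? ·: Aa|aa
A/II-3 un I-1×I-2: AA|Aa
A/II-4 aff I-1×I-2: aa
A/III-1 aff II-1×II-2: aa
A/III-2 ? II-1×II-2: AA|Aa|aa
⇒ A over [I-1,I-2,II-1,II-2,II-3,II-4,III-1,III-2]: 10 consistent
T/I-1 aff ·: tt
T/I-2 ? ·: TT|Tt
T/II-1 un I-1×I-2: Tt
T/II-2 un ·: TT|Tt
T/II-3 ? I-1×I-2: Tt|tt
T/II-4 ? I-1×I-2: Tt|tt
T/III-1 un II-1×II-2: TT|Tt
T/III-2 ? II-1×II-2: TT|Tt|tt
⇒ T over [I-1,I-2,II-1,II-2,II-3,II-4,III-1,III-2]: 50 consistent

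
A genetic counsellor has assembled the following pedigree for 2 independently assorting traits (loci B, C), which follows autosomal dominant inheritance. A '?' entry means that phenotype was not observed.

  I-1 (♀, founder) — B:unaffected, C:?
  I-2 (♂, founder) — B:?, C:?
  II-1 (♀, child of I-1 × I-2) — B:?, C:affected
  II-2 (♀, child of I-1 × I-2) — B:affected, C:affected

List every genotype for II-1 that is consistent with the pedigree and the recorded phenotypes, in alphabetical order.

B/I-1 un ·: bb
B/I-2 ? ·: Bb|BB
B/II-1 ? I-1×I-2: bb|Bb
B/II-2 aff I-1×I-2: Bb
⇒ B over [I-1,I-2,II-1,II-2]: 3 consistent
C/I-1 ? ·: cc|Cc|CC
C/I-2 ? ·: cc|Cc|CC
C/II-1 aff I-1×I-2: Cc|CC
C/II-2 aff I-1×I-2: Cc|CC
⇒ C over [I-1,I-2,II-1,II-2]: 17 consistent

II-1 ∈ {Bb CC, Bb Cc, bb CC, bb Cc}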